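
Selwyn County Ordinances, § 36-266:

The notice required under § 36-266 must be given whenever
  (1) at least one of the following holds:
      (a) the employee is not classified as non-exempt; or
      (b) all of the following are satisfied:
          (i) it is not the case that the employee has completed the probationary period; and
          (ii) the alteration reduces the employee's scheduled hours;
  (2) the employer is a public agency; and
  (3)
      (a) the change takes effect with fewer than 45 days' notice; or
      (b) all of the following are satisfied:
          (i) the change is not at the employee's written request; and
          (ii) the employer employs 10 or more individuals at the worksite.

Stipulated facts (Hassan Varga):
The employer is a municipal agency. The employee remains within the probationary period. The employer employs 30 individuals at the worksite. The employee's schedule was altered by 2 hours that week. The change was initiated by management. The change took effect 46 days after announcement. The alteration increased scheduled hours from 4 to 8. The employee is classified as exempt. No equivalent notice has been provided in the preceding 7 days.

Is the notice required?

Yes — required.

(a) not (non-exempt) — holds.
(i) not (past probation) — met.
(ii) hours reduced — not satisfied.
(b): T AND F → false.
So (1) is satisfied (T OR F).
(2) public agency — satisfied.
(a) < 45 days' notice — not satisfied.
(i) not employee-requested — holds.
(ii) ≥ 10 at site — holds.
(b): T AND T → true.
So (3) is satisfied (F OR T).
Overall: T AND T AND T → true.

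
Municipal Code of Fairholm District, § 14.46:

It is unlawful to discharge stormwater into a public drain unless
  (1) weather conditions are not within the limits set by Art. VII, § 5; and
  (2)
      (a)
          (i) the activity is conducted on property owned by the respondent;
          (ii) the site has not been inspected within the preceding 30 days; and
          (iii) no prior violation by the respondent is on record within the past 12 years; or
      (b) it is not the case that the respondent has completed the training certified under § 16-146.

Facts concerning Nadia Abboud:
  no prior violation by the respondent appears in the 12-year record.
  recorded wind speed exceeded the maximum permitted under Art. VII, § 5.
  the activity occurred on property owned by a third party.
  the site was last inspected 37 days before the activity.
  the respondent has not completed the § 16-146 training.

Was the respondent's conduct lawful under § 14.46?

Yes — lawful.

(1) not (weather ok) — met.
(i) own property — not satisfied.
(ii) not (site inspected) — satisfied.
(iii) no prior violation — holds.
So (a) is not satisfied (F AND T AND T).
(b) not (training certified) — holds.
(2): F OR T → true.
So Overall is satisfied (T AND T).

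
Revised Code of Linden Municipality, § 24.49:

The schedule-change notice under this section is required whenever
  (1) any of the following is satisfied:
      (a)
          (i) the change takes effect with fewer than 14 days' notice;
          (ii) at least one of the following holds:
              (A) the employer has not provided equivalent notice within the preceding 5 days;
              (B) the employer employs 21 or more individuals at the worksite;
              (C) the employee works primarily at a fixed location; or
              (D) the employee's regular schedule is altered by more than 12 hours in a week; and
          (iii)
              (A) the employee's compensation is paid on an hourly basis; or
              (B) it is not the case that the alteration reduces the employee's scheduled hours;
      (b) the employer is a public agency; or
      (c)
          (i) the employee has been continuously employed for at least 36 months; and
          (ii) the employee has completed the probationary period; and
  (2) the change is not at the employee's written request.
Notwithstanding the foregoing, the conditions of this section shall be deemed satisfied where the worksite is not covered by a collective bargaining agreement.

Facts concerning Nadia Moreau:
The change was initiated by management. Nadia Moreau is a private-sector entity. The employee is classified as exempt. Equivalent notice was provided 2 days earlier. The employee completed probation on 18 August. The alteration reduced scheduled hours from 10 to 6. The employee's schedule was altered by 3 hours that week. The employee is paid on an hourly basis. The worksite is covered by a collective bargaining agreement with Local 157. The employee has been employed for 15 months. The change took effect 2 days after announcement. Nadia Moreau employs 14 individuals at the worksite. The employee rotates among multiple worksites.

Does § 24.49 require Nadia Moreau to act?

No — not required.

(i) < 14 days' notice — holds.
(A) no recent notice — not met.
(B) ≥ 21 at site — not met.
(C) fixed location — not met.
(D) schedule shift > 12h — not met.
(ii): F OR F OR F OR F → false.
(A) hourly-paid — satisfied.
(B) not (hours reduced) — not satisfied.
(iii) = T OR F = true.
(a): T AND F AND T → false.
(b) public agency — not satisfied.
(i) tenure ≥ 36 mo. — not met.
(ii) past probation — holds.
(c) = F AND T = false.
So (1) is not satisfied (F OR F OR F).
(2) not employee-requested — met.
Overall: F AND T → false.
Exception (no CBA) — not satisfied.
Result: main false OR exception false → false.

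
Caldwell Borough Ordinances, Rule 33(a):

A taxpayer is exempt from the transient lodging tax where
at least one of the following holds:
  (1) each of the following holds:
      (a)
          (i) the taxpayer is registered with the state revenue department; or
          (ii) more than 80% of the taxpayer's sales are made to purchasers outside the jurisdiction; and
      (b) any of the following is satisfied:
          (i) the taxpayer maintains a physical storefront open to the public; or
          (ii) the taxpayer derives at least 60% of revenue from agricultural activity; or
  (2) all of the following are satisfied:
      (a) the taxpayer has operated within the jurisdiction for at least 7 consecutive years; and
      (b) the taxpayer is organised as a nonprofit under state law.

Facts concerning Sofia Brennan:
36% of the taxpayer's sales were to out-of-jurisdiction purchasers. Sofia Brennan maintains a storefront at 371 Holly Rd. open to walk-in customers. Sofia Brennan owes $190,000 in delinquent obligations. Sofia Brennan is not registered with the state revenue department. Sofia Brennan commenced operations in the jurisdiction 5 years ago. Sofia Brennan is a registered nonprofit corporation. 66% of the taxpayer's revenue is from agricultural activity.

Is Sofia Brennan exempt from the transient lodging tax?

No — not exempt.

(i) state-registered — fails.
(ii) >80% out-of-jur. sales — fails.
(a) = F OR F = false.
(i) has storefront — met.
(ii) ≥60% agricultural — met.
So (b) is satisfied (T OR T).
So (1) is not satisfied (F AND T).
(a) ≥ 7 yrs in jurisdiction — not met.
(b) nonprofit — holds.
(2): F AND T → false.
So Overall is not satisfied (F OR F).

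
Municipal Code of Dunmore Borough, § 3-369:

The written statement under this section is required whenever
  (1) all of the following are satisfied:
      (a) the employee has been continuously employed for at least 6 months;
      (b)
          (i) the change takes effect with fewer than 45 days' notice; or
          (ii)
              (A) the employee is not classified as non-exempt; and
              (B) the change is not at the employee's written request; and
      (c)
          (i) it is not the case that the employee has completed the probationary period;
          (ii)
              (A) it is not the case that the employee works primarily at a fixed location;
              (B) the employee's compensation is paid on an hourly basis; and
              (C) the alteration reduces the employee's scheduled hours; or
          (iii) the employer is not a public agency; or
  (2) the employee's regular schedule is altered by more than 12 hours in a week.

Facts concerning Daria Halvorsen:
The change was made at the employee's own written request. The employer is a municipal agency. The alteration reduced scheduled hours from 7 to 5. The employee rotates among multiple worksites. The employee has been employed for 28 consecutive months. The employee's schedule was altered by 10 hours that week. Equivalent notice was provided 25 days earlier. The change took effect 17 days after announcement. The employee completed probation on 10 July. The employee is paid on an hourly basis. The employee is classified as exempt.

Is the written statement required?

Yes — required.

(a) tenure ≥ 6 mo. — holds.
(i) < 45 days' notice — met.
(A) not (non-exempt) — satisfied.
(B) not employee-requested — not satisfied.
(ii): T AND F → false.
(b) = T OR F = true.
(i) not (past probation) — not satisfied.
(A) not (fixed location) — satisfied.
(B) hourly-paid — met.
(C) hours reduced — met.
(ii): T AND T AND T → true.
(iii) not (public agency) — not satisfied.
(c) = F OR T OR F = true.
(1) = T AND T AND T = true.
(2) schedule shift > 12h — not satisfied.
So Overall is satisfied (T OR F).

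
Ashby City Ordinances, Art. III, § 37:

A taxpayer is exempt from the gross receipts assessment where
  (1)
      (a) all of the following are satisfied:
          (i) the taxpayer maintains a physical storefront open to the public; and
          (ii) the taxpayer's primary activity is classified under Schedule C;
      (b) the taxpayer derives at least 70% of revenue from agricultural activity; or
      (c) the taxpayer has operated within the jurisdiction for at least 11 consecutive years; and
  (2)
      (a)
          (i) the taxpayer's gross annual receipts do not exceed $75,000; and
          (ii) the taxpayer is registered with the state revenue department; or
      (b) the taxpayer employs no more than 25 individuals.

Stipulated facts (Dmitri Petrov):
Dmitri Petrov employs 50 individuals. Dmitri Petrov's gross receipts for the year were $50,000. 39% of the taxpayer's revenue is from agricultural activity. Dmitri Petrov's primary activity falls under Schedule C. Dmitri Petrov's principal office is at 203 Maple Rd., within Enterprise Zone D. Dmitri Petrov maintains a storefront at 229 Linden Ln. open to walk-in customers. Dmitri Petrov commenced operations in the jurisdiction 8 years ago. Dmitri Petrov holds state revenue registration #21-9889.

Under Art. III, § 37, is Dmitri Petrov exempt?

Yes — exempt.

(i) has storefront — holds.
(ii) Schedule C activity — met.
(a) = T AND T = true.
(b) ≥70% agricultural — fails.
(c) ≥ 11 yrs in jurisdiction — fails.
So (1) is satisfied (T OR F OR F).
(i) receipts ≤ $75,000 — holds.
(ii) state-registered — met.
(a): T AND T → true.
(b) ≤ 25 employees — not satisfied.
(2): T OR F → true.
Overall = T AND T = true.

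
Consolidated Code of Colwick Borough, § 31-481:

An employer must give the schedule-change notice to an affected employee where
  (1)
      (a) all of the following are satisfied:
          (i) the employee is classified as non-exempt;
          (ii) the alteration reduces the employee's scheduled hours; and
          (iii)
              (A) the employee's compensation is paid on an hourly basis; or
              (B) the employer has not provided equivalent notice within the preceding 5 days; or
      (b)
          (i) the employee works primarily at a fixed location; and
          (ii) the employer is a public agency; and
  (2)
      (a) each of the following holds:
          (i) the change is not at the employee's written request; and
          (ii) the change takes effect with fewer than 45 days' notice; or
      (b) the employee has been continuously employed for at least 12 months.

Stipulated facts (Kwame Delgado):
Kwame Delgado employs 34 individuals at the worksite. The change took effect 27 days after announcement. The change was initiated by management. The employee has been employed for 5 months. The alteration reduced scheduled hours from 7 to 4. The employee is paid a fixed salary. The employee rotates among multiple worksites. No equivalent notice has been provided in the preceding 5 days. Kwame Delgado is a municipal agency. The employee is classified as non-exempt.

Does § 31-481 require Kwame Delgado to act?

(i) non-exempt — met.
(ii) hours reduced — holds.
(A) hourly-paid — fails.
(B) no recent notice — holds.
So (iii) is satisfied (F OR T).
So (a) is satisfied (T AND T AND T).
(i) fixed location — not met.
(ii) public agency — satisfied.
(b): F AND T → false.
(1) = T OR F = true.
(i) not employee-requested — met.
(ii) < 45 days' notice — satisfied.
So (a) is satisfied (T AND T).
(b) tenure ≥ 12 mo. — not satisfied.
(2): T OR F → true.
Overall: T AND T → true.

Yes — required.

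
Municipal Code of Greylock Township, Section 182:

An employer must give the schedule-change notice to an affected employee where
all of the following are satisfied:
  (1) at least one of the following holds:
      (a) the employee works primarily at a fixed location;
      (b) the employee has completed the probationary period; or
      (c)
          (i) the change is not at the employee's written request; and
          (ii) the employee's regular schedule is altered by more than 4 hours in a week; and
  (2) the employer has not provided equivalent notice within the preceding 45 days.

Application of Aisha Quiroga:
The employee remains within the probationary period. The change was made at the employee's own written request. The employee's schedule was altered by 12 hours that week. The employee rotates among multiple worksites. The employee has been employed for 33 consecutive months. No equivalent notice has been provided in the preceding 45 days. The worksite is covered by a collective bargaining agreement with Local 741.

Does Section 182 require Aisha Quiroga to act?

No — not required.

(a) fixed location — not satisfied.
(b) past probation — not met.
(i) not employee-requested — not met.
(ii) schedule shift > 4h — met.
So (c) is not satisfied (F AND T).
So (1) is not satisfied (F OR F OR F).
(2) no recent notice — holds.
So Overall is not satisfied (F AND T).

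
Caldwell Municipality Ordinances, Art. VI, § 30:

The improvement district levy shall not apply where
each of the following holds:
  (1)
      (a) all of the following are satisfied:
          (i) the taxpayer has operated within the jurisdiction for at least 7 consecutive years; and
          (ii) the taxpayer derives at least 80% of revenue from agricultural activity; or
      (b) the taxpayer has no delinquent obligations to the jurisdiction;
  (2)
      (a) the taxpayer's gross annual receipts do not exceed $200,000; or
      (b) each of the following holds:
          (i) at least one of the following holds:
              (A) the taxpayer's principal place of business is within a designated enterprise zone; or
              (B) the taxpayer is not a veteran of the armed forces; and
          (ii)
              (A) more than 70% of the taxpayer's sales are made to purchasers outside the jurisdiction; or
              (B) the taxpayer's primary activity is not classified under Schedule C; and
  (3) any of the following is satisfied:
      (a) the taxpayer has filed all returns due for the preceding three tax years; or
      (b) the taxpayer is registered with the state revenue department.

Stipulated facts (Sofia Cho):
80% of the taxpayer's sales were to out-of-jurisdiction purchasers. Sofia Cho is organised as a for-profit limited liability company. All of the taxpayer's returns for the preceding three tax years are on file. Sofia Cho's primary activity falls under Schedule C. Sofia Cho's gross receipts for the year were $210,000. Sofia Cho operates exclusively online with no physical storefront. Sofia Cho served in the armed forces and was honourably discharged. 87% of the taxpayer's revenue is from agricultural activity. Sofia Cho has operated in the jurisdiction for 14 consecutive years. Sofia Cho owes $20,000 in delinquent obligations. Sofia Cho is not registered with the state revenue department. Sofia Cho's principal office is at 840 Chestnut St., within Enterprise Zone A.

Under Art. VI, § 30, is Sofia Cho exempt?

Yes — exempt.

(i) ≥ 7 yrs in jurisdiction — satisfied.
(ii) ≥80% agricultural — holds.
(a) = T AND T = true.
(b) no delinquency — fails.
(1) = T OR F = true.
(a) receipts ≤ $200,000 — not satisfied.
(A) in enterprise zone — holds.
(B) not (veteran) — not met.
(i) = T OR F = true.
(A) >70% out-of-jur. sales — satisfied.
(B) not (Schedule C activity) — not satisfied.
(ii) = T OR F = true.
(b) = T AND T = true.
So (2) is satisfied (F OR T).
(a) returns current — holds.
(b) state-registered — fails.
So (3) is satisfied (T OR F).
Overall = T AND T AND T = true.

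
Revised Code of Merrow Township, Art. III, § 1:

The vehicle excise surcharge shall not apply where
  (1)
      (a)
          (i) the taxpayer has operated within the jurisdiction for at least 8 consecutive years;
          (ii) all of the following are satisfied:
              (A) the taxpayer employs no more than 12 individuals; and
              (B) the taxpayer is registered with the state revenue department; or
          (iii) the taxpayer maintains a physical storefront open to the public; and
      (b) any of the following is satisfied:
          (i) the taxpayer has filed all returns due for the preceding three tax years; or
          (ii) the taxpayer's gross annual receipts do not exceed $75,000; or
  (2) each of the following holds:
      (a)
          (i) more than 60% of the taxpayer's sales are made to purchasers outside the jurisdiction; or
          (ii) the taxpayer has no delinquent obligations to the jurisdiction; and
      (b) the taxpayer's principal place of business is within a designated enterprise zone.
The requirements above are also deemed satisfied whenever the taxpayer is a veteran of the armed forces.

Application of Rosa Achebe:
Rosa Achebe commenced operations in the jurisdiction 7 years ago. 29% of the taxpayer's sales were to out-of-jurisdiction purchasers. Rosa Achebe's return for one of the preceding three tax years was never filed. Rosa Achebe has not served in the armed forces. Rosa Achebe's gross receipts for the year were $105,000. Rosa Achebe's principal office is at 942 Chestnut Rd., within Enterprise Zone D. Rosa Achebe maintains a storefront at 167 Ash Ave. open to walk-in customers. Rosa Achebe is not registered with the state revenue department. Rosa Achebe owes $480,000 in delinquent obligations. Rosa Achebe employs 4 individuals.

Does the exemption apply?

(i) ≥ 8 yrs in jurisdiction — fails.
(A) ≤ 12 employees — met.
(B) state-registered — fails.
(ii): T AND F → false.
(iii) has storefront — holds.
So (a) is satisfied (F OR F OR T).
(i) returns current — fails.
(ii) receipts ≤ $75,000 — fails.
(b): F OR F → false.
(1): T AND F → false.
(i) >60% out-of-jur. sales — fails.
(ii) no delinquency — not met.
(a): F OR F → false.
(b) in enterprise zone — holds.
(2) = F AND T = false.
Overall: F OR F → false.
Exception (veteran) — not satisfied.
Result: main false OR exception false → false.

No — not exempt.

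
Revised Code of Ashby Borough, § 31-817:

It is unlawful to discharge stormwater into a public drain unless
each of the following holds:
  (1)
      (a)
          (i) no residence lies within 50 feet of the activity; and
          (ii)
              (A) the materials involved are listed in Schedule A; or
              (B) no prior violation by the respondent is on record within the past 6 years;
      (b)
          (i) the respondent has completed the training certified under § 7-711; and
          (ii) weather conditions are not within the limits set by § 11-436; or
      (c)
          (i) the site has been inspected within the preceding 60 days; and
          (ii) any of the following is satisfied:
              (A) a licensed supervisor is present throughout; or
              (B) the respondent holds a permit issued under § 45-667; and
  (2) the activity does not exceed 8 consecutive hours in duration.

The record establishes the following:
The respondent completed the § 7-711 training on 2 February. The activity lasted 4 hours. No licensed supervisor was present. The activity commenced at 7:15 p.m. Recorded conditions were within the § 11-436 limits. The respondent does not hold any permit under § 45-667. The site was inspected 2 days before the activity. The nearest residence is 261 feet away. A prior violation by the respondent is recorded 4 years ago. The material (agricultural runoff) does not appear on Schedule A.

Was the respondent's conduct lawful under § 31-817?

No — unlawful.

(i) no residence in 50 ft — met.
(A) Schedule A material — fails.
(B) no prior violation — fails.
(ii) = F OR F = false.
(a) = T AND F = false.
(i) training certified — holds.
(ii) not (weather ok) — not met.
(b) = T AND F = false.
(i) site inspected — holds.
(A) supervisor present — not met.
(B) holds permit — not satisfied.
So (ii) is not satisfied (F OR F).
(c): T AND F → false.
So (1) is not satisfied (F OR F OR F).
(2) ≤ 8 hrs duration — holds.
Overall = F AND T = false.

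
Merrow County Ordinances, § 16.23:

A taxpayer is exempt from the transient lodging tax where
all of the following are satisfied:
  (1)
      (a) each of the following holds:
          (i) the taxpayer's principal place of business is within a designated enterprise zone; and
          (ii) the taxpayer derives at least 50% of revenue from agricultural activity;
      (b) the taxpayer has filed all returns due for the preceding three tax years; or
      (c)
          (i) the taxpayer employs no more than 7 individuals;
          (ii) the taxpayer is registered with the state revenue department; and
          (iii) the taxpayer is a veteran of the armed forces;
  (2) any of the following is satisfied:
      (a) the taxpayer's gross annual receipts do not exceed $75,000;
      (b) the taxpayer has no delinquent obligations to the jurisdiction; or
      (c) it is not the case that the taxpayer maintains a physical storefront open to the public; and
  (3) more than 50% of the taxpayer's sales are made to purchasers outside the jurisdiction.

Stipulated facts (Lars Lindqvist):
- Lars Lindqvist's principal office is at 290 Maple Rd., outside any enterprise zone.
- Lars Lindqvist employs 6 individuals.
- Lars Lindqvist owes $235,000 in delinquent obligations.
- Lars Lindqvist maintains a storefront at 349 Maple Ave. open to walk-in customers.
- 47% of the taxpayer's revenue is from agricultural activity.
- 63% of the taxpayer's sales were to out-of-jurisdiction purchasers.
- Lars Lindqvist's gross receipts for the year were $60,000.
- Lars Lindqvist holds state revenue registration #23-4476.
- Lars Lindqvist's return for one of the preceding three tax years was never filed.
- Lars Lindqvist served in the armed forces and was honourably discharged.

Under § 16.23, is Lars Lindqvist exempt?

Yes — exempt.

(i) in enterprise zone — not met.
(ii) ≥50% agricultural — fails.
So (a) is not satisfied (F AND F).
(b) returns current — not met.
(i) ≤ 7 employees — holds.
(ii) state-registered — holds.
(iii) veteran — holds.
(c) = T AND T AND T = true.
(1) = F OR F OR T = true.
(a) receipts ≤ $75,000 — met.
(b) no delinquency — not satisfied.
(c) not (has storefront) — not satisfied.
(2) = T OR F OR F = true.
(3) >50% out-of-jur. sales — satisfied.
Overall: T AND T AND T → true.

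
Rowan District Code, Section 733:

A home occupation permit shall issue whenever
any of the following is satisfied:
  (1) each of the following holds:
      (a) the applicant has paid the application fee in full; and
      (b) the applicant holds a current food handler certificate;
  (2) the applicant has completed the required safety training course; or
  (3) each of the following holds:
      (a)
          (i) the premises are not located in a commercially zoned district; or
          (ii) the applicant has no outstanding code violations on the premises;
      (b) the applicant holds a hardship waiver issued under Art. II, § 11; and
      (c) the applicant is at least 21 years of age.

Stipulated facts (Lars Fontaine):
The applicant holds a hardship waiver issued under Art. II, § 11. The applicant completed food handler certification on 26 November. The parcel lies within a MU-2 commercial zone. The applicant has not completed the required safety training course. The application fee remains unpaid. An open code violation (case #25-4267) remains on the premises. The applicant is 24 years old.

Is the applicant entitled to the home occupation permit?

No — denied.

(a) fee paid — not satisfied.
(b) food handler cert. — holds.
(1): F AND T → false.
(2) safety training — fails.
(i) not (commercially zoned) — not satisfied.
(ii) no code violations — not satisfied.
So (a) is not satisfied (F OR F).
(b) hardship waiver — met.
(c) age ≥ 21 — satisfied.
So (3) is not satisfied (F AND T AND T).
Overall: F OR F OR F → false.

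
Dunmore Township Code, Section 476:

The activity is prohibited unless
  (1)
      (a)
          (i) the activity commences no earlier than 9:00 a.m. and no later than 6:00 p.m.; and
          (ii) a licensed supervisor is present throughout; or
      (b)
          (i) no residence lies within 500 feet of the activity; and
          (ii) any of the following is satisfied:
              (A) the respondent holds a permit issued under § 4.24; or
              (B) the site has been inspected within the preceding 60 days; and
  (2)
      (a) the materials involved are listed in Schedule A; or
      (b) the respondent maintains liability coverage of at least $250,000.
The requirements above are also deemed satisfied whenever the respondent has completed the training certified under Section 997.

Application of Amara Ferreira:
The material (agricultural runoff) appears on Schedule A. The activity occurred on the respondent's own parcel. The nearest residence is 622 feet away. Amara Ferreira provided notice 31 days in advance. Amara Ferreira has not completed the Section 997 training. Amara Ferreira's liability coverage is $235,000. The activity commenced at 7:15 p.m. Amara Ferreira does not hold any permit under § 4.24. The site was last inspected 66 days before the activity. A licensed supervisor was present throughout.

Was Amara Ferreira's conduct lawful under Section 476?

(i) start within hours — fails.
(ii) supervisor present — holds.
(a) = F AND T = false.
(i) no residence in 500 ft — holds.
(A) holds permit — fails.
(B) site inspected — not met.
So (ii) is not satisfied (F OR F).
So (b) is not satisfied (T AND F).
(1): F OR F → false.
(a) Schedule A material — holds.
(b) coverage ≥ $250,000 — not satisfied.
So (2) is satisfied (T OR F).
Overall: F AND T → false.
Exception (training certified) — not satisfied.
Result: main false OR exception false → false.

No — unlawful.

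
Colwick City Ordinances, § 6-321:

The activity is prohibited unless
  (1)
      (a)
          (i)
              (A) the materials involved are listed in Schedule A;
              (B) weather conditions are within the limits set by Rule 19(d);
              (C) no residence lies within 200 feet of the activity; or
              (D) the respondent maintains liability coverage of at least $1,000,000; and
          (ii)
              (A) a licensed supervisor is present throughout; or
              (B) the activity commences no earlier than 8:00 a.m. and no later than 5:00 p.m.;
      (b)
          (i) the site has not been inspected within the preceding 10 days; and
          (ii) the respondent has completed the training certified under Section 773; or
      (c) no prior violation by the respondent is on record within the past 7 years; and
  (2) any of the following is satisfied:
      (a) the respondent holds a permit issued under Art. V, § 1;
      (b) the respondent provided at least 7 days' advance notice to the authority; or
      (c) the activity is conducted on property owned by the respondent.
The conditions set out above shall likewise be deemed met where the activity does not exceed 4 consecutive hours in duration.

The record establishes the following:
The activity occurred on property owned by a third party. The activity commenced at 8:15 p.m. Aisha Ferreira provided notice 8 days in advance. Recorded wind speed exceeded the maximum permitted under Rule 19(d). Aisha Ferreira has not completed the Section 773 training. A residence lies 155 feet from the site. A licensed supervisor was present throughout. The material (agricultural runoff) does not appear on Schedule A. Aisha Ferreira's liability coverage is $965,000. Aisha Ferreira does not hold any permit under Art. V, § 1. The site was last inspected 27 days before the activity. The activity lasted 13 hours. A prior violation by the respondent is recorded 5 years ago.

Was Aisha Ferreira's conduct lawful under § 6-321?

(A) Schedule A material — not satisfied.
(B) weather ok — not satisfied.
(C) no residence in 200 ft — fails.
(D) coverage ≥ $1,000,000 — not met.
So (i) is not satisfied (F OR F OR F OR F).
(A) supervisor present — satisfied.
(B) start within hours — not met.
(ii): T OR F → true.
(a) = F AND T = false.
(i) not (site inspected) — satisfied.
(ii) training certified — not satisfied.
(b) = T AND F = false.
(c) no prior violation — not met.
(1): F OR F OR F → false.
(a) holds permit — not satisfied.
(b) ≥7 days' notice — holds.
(c) own property — not met.
So (2) is satisfied (F OR T OR F).
Overall = F AND T = false.
Exception (≤ 4 hrs duration) — not satisfied.
Result: main false OR exception false → false.

No — unlawful.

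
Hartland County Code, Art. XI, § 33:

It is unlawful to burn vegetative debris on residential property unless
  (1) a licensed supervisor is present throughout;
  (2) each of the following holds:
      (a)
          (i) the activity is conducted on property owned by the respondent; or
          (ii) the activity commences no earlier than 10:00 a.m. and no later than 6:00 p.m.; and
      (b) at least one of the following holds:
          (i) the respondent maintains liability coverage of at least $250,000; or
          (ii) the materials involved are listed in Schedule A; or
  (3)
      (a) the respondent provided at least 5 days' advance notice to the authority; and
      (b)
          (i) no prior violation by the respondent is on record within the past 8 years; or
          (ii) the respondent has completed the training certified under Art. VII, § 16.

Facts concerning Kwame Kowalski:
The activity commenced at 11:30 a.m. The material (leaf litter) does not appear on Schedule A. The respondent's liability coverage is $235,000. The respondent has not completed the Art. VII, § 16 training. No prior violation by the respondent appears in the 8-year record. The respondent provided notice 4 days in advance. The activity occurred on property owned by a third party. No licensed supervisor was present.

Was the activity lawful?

No — unlawful.

(1) supervisor present — not satisfied.
(i) own property — not met.
(ii) start within hours — met.
(a): F OR T → true.
(i) coverage ≥ $250,000 — fails.
(ii) Schedule A material — not satisfied.
(b): F OR F → false.
(2) = T AND F = false.
(a) ≥5 days' notice — not satisfied.
(i) no prior violation — satisfied.
(ii) training certified — fails.
(b) = T OR F = true.
(3): F AND T → false.
Overall: F OR F OR F → false.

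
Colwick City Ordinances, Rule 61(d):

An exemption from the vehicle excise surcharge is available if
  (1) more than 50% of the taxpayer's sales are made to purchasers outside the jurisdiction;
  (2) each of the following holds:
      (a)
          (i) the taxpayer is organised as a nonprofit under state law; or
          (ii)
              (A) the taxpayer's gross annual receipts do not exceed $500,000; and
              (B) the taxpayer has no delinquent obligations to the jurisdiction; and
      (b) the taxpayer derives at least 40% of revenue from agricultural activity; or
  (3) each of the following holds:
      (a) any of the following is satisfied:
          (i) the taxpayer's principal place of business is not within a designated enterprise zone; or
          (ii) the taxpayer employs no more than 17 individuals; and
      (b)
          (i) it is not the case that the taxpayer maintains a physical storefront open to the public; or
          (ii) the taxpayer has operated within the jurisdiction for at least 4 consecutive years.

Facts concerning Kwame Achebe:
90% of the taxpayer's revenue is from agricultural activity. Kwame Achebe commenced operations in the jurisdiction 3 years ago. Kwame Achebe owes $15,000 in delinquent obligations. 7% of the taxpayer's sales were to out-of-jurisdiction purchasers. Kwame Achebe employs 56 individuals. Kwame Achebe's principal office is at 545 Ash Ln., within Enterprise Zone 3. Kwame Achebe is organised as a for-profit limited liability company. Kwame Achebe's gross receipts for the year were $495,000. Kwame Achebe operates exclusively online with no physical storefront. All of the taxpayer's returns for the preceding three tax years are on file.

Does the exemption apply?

(1) >50% out-of-jur. sales — fails.
(i) nonprofit — not satisfied.
(A) receipts ≤ $500,000 — met.
(B) no delinquency — not met.
So (ii) is not satisfied (T AND F).
(a) = F OR F = false.
(b) ≥40% agricultural — satisfied.
(2) = F AND T = false.
(i) not (in enterprise zone) — not satisfied.
(ii) ≤ 17 employees — fails.
(a): F OR F → false.
(i) not (has storefront) — satisfied.
(ii) ≥ 4 yrs in jurisdiction — not satisfied.
(b): T OR F → true.
So (3) is not satisfied (F AND T).
Overall = F OR F OR F = false.

No — not exempt.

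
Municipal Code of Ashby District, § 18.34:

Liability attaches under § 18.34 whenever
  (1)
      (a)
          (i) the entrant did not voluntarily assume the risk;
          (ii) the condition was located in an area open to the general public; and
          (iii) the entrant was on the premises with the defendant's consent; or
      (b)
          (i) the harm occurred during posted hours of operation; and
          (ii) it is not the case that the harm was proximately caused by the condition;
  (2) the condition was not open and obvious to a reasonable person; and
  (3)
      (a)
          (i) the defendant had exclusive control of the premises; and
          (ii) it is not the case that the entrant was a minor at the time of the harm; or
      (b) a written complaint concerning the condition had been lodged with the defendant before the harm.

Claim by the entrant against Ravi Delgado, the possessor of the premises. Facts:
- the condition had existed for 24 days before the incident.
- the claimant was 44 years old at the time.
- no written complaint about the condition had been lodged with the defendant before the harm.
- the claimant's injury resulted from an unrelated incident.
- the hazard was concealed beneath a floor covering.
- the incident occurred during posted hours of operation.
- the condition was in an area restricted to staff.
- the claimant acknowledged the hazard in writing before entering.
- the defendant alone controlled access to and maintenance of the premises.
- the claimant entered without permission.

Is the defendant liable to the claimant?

Yes — liable.

(i) no assumed risk — not met.
(ii) public area — fails.
(iii) consent to enter — not satisfied.
(a) = F AND F AND F = false.
(i) during posted hours — met.
(ii) not (proximate cause) — holds.
(b) = T AND T = true.
(1): F OR T → true.
(2) not open/obvious — satisfied.
(i) exclusive control — met.
(ii) not (entrant a minor) — satisfied.
(a): T AND T → true.
(b) complaint lodged — fails.
So (3) is satisfied (T OR F).
So Overall is satisfied (T AND T AND T).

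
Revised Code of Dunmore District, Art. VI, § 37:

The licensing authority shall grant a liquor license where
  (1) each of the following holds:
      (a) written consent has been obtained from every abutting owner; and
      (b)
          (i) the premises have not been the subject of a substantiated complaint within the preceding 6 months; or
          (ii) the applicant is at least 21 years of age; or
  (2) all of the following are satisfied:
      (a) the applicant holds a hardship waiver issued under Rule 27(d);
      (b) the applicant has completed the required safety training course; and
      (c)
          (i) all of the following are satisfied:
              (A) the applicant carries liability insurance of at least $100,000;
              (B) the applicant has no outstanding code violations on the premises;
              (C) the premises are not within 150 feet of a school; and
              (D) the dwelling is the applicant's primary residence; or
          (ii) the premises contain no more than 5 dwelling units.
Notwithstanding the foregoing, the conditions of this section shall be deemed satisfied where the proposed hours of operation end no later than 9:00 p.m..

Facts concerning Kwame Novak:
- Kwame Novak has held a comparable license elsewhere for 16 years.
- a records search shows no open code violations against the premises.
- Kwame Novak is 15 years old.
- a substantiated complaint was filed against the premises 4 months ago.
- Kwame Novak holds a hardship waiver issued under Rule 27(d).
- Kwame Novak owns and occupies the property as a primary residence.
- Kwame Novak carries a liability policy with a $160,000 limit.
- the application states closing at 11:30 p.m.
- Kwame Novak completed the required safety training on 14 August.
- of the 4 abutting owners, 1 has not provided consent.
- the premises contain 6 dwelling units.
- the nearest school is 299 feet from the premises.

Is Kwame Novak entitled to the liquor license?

(a) all abutters consent — fails.
(i) no complaint in 6 mo. — fails.
(ii) age ≥ 21 — not satisfied.
(b): F OR F → false.
(1): F AND F → false.
(a) hardship waiver — met.
(b) safety training — met.
(A) insurance ≥ $100,000 — satisfied.
(B) no code violations — met.
(C) ≥150 ft from school — met.
(D) primary residence — holds.
(i): T AND T AND T AND T → true.
(ii) ≤ 5 units — fails.
(c) = T OR F = true.
(2): T AND T AND T → true.
So Overall is satisfied (F OR T).
Exception (closes by 9 p.m.) — not satisfied.
Result: main true OR exception false → true.

Yes — granted.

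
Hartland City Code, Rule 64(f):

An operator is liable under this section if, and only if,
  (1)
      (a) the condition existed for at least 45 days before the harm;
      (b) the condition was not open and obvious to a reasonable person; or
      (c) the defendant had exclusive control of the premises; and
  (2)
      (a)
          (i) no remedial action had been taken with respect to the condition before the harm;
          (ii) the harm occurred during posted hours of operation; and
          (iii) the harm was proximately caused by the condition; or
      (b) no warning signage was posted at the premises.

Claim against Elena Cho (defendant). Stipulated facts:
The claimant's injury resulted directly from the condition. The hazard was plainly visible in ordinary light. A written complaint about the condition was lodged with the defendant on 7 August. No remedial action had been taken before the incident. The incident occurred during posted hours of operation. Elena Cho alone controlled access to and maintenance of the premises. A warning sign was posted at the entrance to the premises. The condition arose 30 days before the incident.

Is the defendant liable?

(a) condition ≥45 days old — fails.
(b) not open/obvious — not satisfied.
(c) exclusive control — holds.
(1): F OR F OR T → true.
(i) no remedial action — satisfied.
(ii) during posted hours — holds.
(iii) proximate cause — holds.
So (a) is satisfied (T AND T AND T).
(b) no signage posted — not satisfied.
So (2) is satisfied (T OR F).
Overall = T AND T = true.

Yes — liable.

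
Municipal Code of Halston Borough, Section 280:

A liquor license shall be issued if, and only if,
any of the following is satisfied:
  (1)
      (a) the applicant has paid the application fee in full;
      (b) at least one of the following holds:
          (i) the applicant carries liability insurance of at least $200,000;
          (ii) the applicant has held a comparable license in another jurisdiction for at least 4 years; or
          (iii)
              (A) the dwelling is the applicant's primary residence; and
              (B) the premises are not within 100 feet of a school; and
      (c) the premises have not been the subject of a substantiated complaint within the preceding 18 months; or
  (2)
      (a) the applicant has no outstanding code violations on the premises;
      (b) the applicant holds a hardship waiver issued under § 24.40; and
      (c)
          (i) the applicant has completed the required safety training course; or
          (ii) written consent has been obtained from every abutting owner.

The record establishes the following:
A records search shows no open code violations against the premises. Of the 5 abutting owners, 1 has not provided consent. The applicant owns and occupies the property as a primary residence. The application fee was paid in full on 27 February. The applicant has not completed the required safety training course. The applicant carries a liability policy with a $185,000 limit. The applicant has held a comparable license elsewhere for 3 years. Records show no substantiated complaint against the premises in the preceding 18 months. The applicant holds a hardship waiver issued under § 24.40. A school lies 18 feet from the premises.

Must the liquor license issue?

(a) fee paid — holds.
(i) insurance ≥ $200,000 — not met.
(ii) prior license ≥ 4 yr — not satisfied.
(A) primary residence — met.
(B) ≥100 ft from school — not met.
So (iii) is not satisfied (T AND F).
So (b) is not satisfied (F OR F OR F).
(c) no complaint in 18 mo. — met.
So (1) is not satisfied (T AND F AND T).
(a) no code violations — holds.
(b) hardship waiver — satisfied.
(i) safety training — not met.
(ii) all abutters consent — not satisfied.
So (c) is not satisfied (F OR F).
(2): T AND T AND F → false.
So Overall is not satisfied (F OR F).

No — denied.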